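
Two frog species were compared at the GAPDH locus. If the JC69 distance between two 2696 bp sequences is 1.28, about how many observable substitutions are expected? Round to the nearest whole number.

Invert JC69: p = (3/4)(1 − e^(−4d/3)) = 0.75 × (1 − e^(-1.706667)) = 0.75 × (1 − 0.181470) = 0.613898.
Expected differing sites = pL ≈ 0.613898 × 2696 = 1655.069008 ≈ 1655.

1655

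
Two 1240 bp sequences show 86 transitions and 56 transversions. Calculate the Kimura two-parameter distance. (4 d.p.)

0.1253

P = 86/1240 ≈ 0.069355 and Q = 56/1240 ≈ 0.045161.
Under the Kimura two-parameter model, d = −½ ln(1 − 2P − Q) − ¼ ln(1 − 2Q).
1 − 2P − Q = 0.816129, giving −½ ln(0.816129) = 0.101591.
1 − 2Q = 0.909678, giving −¼ ln(0.909678) = 0.023666.
d = 0.101591 + 0.023666 = 0.125257.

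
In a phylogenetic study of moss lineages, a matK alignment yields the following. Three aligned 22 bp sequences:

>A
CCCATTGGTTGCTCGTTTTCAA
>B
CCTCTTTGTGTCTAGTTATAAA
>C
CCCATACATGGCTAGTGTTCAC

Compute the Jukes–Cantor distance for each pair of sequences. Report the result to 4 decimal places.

d(A,B) = 0.4975, d(A,C) = 0.4141, d(B,C) = 0.6987

A–B: 8/22 sites differ → p ≈ 0.363636, d = −0.75 ln(1 − 0.484848) = 0.497470 ≈ 0.4975.
A–C: 7/22 sites differ → p ≈ 0.318182, d = −0.75 ln(1 − 0.424243) = 0.414052 ≈ 0.4141.
B–C: 10/22 sites differ → p ≈ 0.454545, d = −0.75 ln(1 − 0.60606) = 0.698667 ≈ 0.6987.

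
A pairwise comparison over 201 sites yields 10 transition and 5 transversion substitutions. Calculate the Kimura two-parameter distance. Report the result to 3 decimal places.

0.079

P = 10/201 ≈ 0.049751 and Q = 5/201 ≈ 0.024876.
Under the Kimura two-parameter model, d = −½ ln(1 − 2P − Q) − ¼ ln(1 − 2Q).
1 − 2P − Q = 0.875622, giving −½ ln(0.875622) = 0.066410.
1 − 2Q = 0.950248, giving −¼ ln(0.950248) = 0.012758.
d = 0.066410 + 0.012758 = 0.079168.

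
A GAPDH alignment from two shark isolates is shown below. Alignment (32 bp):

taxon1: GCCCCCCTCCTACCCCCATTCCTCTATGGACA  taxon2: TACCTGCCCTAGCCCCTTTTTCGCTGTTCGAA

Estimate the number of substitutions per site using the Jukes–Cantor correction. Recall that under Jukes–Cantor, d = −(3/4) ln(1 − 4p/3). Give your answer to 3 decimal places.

The sequences differ at 17 of 32 sites, so p = 17/32 = 0.53125.
d = −(3/4) ln(1 − 4p/3) = −0.75 ln(1 − 0.708333) = −0.75 ln(0.291667)
  = −0.75 × (-1.232143) = 0.924107 substitutions/site.

0.924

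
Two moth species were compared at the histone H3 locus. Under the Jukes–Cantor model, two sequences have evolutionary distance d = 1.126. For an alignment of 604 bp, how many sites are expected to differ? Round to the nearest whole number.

352

Invert JC69: p = (3/4)(1 − e^(−4d/3)) = 0.75 × (1 − e^(-1.501333)) = 0.75 × (1 − 0.222833) = 0.582875.
Expected differing sites = pL ≈ 0.582875 × 604 = 352.0565 ≈ 352.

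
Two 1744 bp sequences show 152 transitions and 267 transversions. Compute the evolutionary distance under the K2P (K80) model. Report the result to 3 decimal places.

0.290

P = 152/1744 ≈ 0.087156 and Q = 267/1744 ≈ 0.153096.
Under the Kimura two-parameter model, d = −½ ln(1 − 2P − Q) − ¼ ln(1 − 2Q).
1 − 2P − Q = 0.672592, giving −½ ln(0.672592) = 0.198308.
1 − 2Q = 0.693808, giving −¼ ln(0.693808) = 0.091390.
d = 0.198308 + 0.091390 = 0.289698.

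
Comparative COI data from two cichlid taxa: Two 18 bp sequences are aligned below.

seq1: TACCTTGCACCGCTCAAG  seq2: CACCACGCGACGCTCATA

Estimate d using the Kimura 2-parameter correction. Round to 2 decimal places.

0.57

Of 18 sites, 4 differences are transitions and 3 are transversions, so P = 4/18 ≈ 0.222222 and Q = 3/18 ≈ 0.166667.
Under the Kimura two-parameter model, d = −½ ln(1 − 2P − Q) − ¼ ln(1 − 2Q).
1 − 2P − Q = 0.388889, giving −½ ln(0.388889) = 0.472231.
1 − 2Q = 0.666666, giving −¼ ln(0.666666) = 0.101367.
d = 0.472231 + 0.101367 = 0.573598.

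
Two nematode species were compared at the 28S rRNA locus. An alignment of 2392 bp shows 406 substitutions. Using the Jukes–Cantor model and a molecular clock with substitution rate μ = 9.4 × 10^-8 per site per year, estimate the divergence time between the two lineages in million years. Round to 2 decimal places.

p = 406/2392 ≈ 0.169732.
d = −(3/4) ln(1 − 4p/3) = −0.75 ln(1 − 0.226309) = −0.75 ln(0.773691)
  = −0.75 × (-0.256583) = 0.192437 substitutions/site.
Under a molecular clock d = 2μt, so t = d/(2μ) = 0.192437 / (2 × 9.4 × 10^-8) = 1.02 million years.

1.02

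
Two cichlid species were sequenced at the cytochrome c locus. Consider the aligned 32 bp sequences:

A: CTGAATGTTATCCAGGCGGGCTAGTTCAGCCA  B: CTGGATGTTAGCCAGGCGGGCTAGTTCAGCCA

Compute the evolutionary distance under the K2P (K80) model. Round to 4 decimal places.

0.0654

Of 32 sites, 1 differences are transitions and 1 are transversions, so P = 1/32 = 0.03125 and Q = 1/32 = 0.03125.
Under the Kimura two-parameter model, d = −½ ln(1 − 2P − Q) − ¼ ln(1 − 2Q).
1 − 2P − Q = 0.90625, giving −½ ln(0.90625) = 0.049220.
1 − 2Q = 0.9375, giving −¼ ln(0.9375) = 0.016135.
d = 0.049220 + 0.016135 = 0.065355.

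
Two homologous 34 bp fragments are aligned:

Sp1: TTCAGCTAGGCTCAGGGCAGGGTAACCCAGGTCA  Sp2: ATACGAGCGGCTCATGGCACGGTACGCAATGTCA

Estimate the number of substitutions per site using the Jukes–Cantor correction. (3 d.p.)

The sequences differ at 12 of 34 sites, so p = 12/34 ≈ 0.352941.
d = −(3/4) ln(1 − 4p/3) = −0.75 ln(1 − 0.470588) = −0.75 ln(0.529412)
  = −0.75 × (-0.635988) = 0.476991 substitutions/site.

0.477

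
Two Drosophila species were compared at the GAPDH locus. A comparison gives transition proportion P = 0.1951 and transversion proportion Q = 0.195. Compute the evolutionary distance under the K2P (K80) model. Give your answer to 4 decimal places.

0.5636

Under the Kimura two-parameter model, d = −½ ln(1 − 2P − Q) − ¼ ln(1 − 2Q).
1 − 2P − Q = 0.4148, giving −½ ln(0.4148) = 0.439979.
1 − 2Q = 0.61, giving −¼ ln(0.61) = 0.123574.
d = 0.439979 + 0.123574 = 0.563553.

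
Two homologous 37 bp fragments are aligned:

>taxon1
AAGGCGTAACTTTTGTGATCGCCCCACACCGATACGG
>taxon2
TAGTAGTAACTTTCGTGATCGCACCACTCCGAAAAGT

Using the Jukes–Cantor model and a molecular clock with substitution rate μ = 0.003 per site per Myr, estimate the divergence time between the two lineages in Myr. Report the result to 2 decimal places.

The sequences differ at 9 of 37 sites (1, 4, 5, 14, 23, 28, 33, 35, 37), so p = 9/37 ≈ 0.243243.
d = −(3/4) ln(1 − 4p/3) = −0.75 ln(1 − 0.324324) = −0.75 ln(0.675676)
  = −0.75 × (-0.392042) = 0.294032 substitutions/site.
Under a molecular clock d = 2μt, so t = d/(2μ) = 0.294032 / (2 × 0.003) = 49.01 Myr.

49.01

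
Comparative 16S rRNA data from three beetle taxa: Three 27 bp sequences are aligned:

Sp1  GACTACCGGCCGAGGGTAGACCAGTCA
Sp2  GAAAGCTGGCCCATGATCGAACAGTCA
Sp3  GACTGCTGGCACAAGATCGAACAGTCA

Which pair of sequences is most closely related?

Sp2 and Sp3

Sp1–Sp2: 9/27 differ, p = 0.333, d = 0.441.
Sp1–Sp3: 8/27 differ, p = 0.296, d = 0.377.
Sp2–Sp3: 4/27 differ, p = 0.148, d = 0.165.
The smallest distance is between Sp2 and Sp3.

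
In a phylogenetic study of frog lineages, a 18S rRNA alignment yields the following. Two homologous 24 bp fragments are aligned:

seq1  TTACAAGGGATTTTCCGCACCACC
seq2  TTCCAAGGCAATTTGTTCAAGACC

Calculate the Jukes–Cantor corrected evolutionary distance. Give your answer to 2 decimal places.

0.44

The sequences differ at 8 of 24 sites (3, 9, 11, 15, 16, 17, 20, 21), so p = 8/24 ≈ 0.333333.
d = −(3/4) ln(1 − 4p/3) = −0.75 ln(1 − 0.444444) = −0.75 ln(0.555556)
  = −0.75 × (-0.587786) = 0.440840 substitutions/site.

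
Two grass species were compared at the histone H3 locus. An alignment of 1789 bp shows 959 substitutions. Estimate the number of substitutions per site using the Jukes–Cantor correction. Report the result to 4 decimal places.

p = 959/1789 ≈ 0.536054.
d = −(3/4) ln(1 − 4p/3) = −0.75 ln(1 − 0.714739) = −0.75 ln(0.285261)
  = −0.75 × (-1.254351) = 0.940763 substitutions/site.

0.9408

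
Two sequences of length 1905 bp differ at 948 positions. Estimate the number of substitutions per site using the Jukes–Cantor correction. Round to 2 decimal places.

p = 948/1905 ≈ 0.497638.
d = −(3/4) ln(1 − 4p/3) = −0.75 ln(1 − 0.663517) = −0.75 ln(0.336483)
  = −0.75 × (-1.089208) = 0.816906 substitutions/site.

0.82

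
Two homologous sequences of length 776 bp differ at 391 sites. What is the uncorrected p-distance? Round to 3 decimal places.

0.504

p = 391/776 = 0.503865… ≈ 0.504 (to 3 d.p.).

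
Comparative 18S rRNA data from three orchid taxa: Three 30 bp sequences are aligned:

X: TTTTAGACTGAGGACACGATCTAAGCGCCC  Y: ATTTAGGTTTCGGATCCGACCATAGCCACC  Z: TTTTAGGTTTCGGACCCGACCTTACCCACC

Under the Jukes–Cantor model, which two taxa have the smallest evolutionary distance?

X–Y: 12/30 differ, p = 0.400, d = 0.572.
X–Z: 10/30 differ, p = 0.333, d = 0.441.
Y–Z: 4/30 differ, p = 0.133, d = 0.147.
The smallest distance is between Y and Z.

Y and Z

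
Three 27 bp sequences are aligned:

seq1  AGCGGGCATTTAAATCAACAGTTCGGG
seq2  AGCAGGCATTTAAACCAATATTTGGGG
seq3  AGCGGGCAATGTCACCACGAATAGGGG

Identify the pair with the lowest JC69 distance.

seq1 and seq2

seq1–seq2: 5/27 differ, p = 0.185, d = 0.213.
seq1–seq3: 10/27 differ, p = 0.370, d = 0.511.
seq2–seq3: 9/27 differ, p = 0.333, d = 0.441.
The smallest distance is between seq1 and seq2.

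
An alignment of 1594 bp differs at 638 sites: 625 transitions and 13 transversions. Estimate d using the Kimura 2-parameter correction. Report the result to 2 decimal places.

P = 625/1594 ≈ 0.392095 and Q = 13/1594 ≈ 0.008156.
Under the Kimura two-parameter model, d = −½ ln(1 − 2P − Q) − ¼ ln(1 − 2Q).
1 − 2P − Q = 0.207654, giving −½ ln(0.207654) = 0.785941.
1 − 2Q = 0.983688, giving −¼ ln(0.983688) = 0.004112.
d = 0.785941 + 0.004112 = 0.790053.

0.79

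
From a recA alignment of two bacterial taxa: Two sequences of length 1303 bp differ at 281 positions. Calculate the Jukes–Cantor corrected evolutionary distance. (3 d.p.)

p = 281/1303 ≈ 0.215656.
d = −(3/4) ln(1 − 4p/3) = −0.75 ln(1 − 0.287541) = −0.75 ln(0.712459)
  = −0.75 × (-0.339033) = 0.254275 substitutions/site.

0.254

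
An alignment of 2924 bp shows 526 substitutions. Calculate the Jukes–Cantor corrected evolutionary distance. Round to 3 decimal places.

0.206

p = 526/2924 ≈ 0.179891.
d = −(3/4) ln(1 − 4p/3) = −0.75 ln(1 − 0.239855) = −0.75 ln(0.760145)
  = −0.75 × (-0.274246) = 0.205685 substitutions/site.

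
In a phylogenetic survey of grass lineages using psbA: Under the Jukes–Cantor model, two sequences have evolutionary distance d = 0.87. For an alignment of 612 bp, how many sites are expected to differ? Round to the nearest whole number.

315

Invert JC69: p = (3/4)(1 − e^(−4d/3)) = 0.75 × (1 − e^(-1.16)) = 0.75 × (1 − 0.313486) = 0.514886.
Expected differing sites = pL ≈ 0.514886 × 612 = 315.110232 ≈ 315.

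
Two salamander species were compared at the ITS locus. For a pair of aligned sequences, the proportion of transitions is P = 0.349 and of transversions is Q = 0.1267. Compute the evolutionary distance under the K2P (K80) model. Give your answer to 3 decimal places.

0.944

Under the Kimura two-parameter model, d = −½ ln(1 − 2P − Q) − ¼ ln(1 − 2Q).
1 − 2P − Q = 0.1753, giving −½ ln(0.1753) = 0.870628.
1 − 2Q = 0.7466, giving −¼ ln(0.7466) = 0.073056.
d = 0.870628 + 0.073056 = 0.943684.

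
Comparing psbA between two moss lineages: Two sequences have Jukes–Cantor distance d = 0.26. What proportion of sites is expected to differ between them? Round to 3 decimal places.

p = (3/4)(1 − e^(−4d/3)) = 0.75 × (1 − e^(-0.346667)) = 0.75 × (1 − 0.707041) = 0.219719.

0.220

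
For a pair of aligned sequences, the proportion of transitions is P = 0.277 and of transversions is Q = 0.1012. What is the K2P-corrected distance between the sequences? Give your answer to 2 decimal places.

Under the Kimura two-parameter model, d = −½ ln(1 − 2P − Q) − ¼ ln(1 − 2Q).
1 − 2P − Q = 0.3448, giving −½ ln(0.3448) = 0.532395.
1 − 2Q = 0.7976, giving −¼ ln(0.7976) = 0.056537.
d = 0.532395 + 0.056537 = 0.588932.

0.59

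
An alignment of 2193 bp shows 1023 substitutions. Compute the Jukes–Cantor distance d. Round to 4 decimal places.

p = 1023/2193 ≈ 0.466484.
d = −(3/4) ln(1 − 4p/3) = −0.75 ln(1 − 0.621979) = −0.75 ln(0.378021)
  = −0.75 × (-0.972806) = 0.729605 substitutions/site.

0.7296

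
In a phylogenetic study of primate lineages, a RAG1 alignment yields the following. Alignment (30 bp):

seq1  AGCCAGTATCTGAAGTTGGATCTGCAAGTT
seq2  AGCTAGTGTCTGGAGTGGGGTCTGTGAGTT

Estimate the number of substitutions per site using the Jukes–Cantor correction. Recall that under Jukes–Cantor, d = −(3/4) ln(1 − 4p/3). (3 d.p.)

0.280

The sequences differ at 7 of 30 sites (4, 8, 13, 17, 20, 25, 26), so p = 7/30 ≈ 0.233333.
d = −(3/4) ln(1 − 4p/3) = −0.75 ln(1 − 0.311111) = −0.75 ln(0.688889)
  = −0.75 × (-0.372675) = 0.279506 substitutions/site.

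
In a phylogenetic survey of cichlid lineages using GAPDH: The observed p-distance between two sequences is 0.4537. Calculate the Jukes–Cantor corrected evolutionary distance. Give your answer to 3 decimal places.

d = −(3/4) ln(1 − 4p/3) = −0.75 ln(1 − 0.604933) = −0.75 ln(0.395067)
  = −0.75 × (-0.928700) = 0.696525 substitutions/site.

0.697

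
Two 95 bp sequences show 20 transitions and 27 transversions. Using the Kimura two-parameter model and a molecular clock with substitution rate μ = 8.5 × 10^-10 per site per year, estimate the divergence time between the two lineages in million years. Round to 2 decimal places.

P = 20/95 ≈ 0.210526 and Q = 27/95 ≈ 0.284211.
Under the Kimura two-parameter model, d = −½ ln(1 − 2P − Q) − ¼ ln(1 − 2Q).
1 − 2P − Q = 0.294737, giving −½ ln(0.294737) = 0.610836.
1 − 2Q = 0.431578, giving −¼ ln(0.431578) = 0.210077.
d = 0.610836 + 0.210077 = 0.820913.
Under a molecular clock d = 2μt, so t = d/(2μ) = 0.820913 / (2 × 8.5 × 10^-10) = 482.89 million years.

482.89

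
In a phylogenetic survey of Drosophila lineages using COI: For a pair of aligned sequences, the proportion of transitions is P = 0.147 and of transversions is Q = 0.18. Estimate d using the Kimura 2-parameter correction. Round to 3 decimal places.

Under the Kimura two-parameter model, d = −½ ln(1 − 2P − Q) − ¼ ln(1 − 2Q).
1 − 2P − Q = 0.526, giving −½ ln(0.526) = 0.321227.
1 − 2Q = 0.64, giving −¼ ln(0.64) = 0.111572.
d = 0.321227 + 0.111572 = 0.432799.

0.433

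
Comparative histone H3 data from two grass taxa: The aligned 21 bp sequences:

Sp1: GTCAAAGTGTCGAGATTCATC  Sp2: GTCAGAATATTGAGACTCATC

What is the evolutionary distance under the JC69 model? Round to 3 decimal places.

The sequences differ at 5 of 21 sites (5, 7, 9, 11, 16), so p = 5/21 ≈ 0.238095.
d = −(3/4) ln(1 − 4p/3) = −0.75 ln(1 − 0.31746) = −0.75 ln(0.68254)
  = −0.75 × (-0.381934) = 0.286451 substitutions/site.

0.286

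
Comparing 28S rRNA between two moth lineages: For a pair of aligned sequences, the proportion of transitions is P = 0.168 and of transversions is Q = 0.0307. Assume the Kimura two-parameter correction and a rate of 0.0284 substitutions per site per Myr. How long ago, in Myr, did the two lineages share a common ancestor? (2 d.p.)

Under the Kimura two-parameter model, d = −½ ln(1 − 2P − Q) − ¼ ln(1 − 2Q).
1 − 2P − Q = 0.6333, giving −½ ln(0.6333) = 0.228406.
1 − 2Q = 0.9386, giving −¼ ln(0.9386) = 0.015841.
d = 0.228406 + 0.015841 = 0.244247.
Under a molecular clock d = 2μt, so t = d/(2μ) = 0.244247 / (2 × 0.0284) = 4.30 Myr.

4.30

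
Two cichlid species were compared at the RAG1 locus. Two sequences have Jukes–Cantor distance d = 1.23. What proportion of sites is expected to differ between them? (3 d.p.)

0.605

p = (3/4)(1 − e^(−4d/3)) = 0.75 × (1 − e^(-1.64)) = 0.75 × (1 − 0.193980) = 0.604515.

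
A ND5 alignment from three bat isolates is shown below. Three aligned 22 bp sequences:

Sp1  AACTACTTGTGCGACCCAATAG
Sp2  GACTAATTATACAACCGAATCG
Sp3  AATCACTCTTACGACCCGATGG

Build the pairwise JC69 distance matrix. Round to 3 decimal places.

d(Sp1,Sp2) = 0.414, d(Sp1,Sp3) = 0.414, d(Sp2,Sp3) = 0.699

Sp1–Sp2: 7/22 sites differ → p ≈ 0.318182, d = −0.75 ln(1 − 0.424243) = 0.414052 ≈ 0.414.
Sp1–Sp3: 7/22 sites differ → p ≈ 0.318182, d = −0.75 ln(1 − 0.424243) = 0.414052 ≈ 0.414.
Sp2–Sp3: 10/22 sites differ → p ≈ 0.454545, d = −0.75 ln(1 − 0.60606) = 0.698667 ≈ 0.699.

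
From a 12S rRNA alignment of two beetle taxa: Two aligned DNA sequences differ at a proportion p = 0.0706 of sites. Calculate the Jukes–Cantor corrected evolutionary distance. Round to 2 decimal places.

0.07

d = −(3/4) ln(1 − 4p/3) = −0.75 ln(1 − 0.094133) = −0.75 ln(0.905867)
  = −0.75 × (-0.098863) = 0.074147 substitutions/site.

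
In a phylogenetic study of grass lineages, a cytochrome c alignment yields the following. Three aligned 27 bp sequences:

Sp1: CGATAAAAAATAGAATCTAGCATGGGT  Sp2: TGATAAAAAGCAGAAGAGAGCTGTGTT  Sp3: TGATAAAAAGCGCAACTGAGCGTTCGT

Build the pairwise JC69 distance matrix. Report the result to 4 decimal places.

d(Sp1,Sp2) = 0.5107, d(Sp1,Sp3) = 0.5876, d(Sp2,Sp3) = 0.3770

Sp1–Sp2: 10/27 sites differ → p ≈ 0.37037, d = −0.75 ln(1 − 0.493827) = 0.510658 ≈ 0.5107.
Sp1–Sp3: 11/27 sites differ → p ≈ 0.407407, d = −0.75 ln(1 − 0.543209) = 0.587647 ≈ 0.5876.
Sp2–Sp3: 8/27 sites differ → p ≈ 0.296296, d = −0.75 ln(1 − 0.395061) = 0.376971 ≈ 0.3770.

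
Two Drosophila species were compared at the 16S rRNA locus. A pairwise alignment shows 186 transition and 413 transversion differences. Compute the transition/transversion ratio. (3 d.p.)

R = 186/413 = 0.450363… ≈ 0.450 (to 3 d.p.).

0.450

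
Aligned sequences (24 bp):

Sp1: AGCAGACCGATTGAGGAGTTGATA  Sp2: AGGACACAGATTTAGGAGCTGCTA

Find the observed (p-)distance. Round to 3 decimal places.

0.250

The sequences differ at 6 of 24 positions (sites 3, 5, 8, 13, 19, 22).
p = 6/24 = 0.250.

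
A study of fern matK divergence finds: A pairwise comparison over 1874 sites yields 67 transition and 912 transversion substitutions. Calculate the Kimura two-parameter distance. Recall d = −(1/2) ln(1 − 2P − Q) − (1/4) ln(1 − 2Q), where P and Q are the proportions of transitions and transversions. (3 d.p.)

1.314

P = 67/1874 ≈ 0.035752 and Q = 912/1874 ≈ 0.48666.
Under the Kimura two-parameter model, d = −½ ln(1 − 2P − Q) − ¼ ln(1 − 2Q).
1 − 2P − Q = 0.441836, giving −½ ln(0.441836) = 0.408408.
1 − 2Q = 0.02668, giving −¼ ln(0.02668) = 0.905960.
d = 0.408408 + 0.905960 = 1.314368.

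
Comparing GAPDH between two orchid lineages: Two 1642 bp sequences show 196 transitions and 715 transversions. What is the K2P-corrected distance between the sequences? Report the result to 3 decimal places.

1.072

P = 196/1642 ≈ 0.119367 and Q = 715/1642 ≈ 0.435445.
Under the Kimura two-parameter model, d = −½ ln(1 − 2P − Q) − ¼ ln(1 − 2Q).
1 − 2P − Q = 0.325821, giving −½ ln(0.325821) = 0.560704.
1 − 2Q = 0.12911, giving −¼ ln(0.12911) = 0.511773.
d = 0.560704 + 0.511773 = 1.072477.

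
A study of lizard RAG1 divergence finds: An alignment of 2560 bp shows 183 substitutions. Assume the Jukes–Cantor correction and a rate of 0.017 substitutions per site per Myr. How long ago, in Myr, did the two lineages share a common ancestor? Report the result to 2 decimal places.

p = 183/2560 ≈ 0.071484.
d = −(3/4) ln(1 − 4p/3) = −0.75 ln(1 − 0.095312) = −0.75 ln(0.904688)
  = −0.75 × (-0.100165) = 0.075124 substitutions/site.
Under a molecular clock d = 2μt, so t = d/(2μ) = 0.075124 / (2 × 0.017) = 2.21 Myr.

2.21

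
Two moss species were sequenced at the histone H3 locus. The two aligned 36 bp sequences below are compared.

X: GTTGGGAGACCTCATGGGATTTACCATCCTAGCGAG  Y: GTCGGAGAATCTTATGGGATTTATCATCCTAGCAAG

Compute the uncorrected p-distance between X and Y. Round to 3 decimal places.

The sequences differ at 8 of 36 positions (sites 3, 6, 7, 8, 10, 13, 24, 34).
p = 8/36 = 0.222222… ≈ 0.222 (to 3 d.p.).

0.222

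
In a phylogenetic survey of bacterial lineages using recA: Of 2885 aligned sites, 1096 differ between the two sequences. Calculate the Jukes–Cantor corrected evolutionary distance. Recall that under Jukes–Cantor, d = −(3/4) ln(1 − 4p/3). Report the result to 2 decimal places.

p = 1096/2885 ≈ 0.379896.
d = −(3/4) ln(1 − 4p/3) = −0.75 ln(1 − 0.506528) = −0.75 ln(0.493472)
  = −0.75 × (-0.706289) = 0.529717 substitutions/site.

0.53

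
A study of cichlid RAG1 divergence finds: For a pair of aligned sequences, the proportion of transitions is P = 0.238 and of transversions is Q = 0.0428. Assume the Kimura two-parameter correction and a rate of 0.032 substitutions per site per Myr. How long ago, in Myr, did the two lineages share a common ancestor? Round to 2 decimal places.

6.06

Under the Kimura two-parameter model, d = −½ ln(1 − 2P − Q) − ¼ ln(1 − 2Q).
1 − 2P − Q = 0.4812, giving −½ ln(0.4812) = 0.365736.
1 − 2Q = 0.9144, giving −¼ ln(0.9144) = 0.022372.
d = 0.365736 + 0.022372 = 0.388108.
Under a molecular clock d = 2μt, so t = d/(2μ) = 0.388108 / (2 × 0.032) = 6.06 Myr.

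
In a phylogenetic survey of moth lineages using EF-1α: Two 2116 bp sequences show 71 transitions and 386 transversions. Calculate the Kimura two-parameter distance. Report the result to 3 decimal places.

P = 71/2116 ≈ 0.033554 and Q = 386/2116 ≈ 0.18242.
Under the Kimura two-parameter model, d = −½ ln(1 − 2P − Q) − ¼ ln(1 − 2Q).
1 − 2P − Q = 0.750472, giving −½ ln(0.750472) = 0.143526.
1 − 2Q = 0.63516, giving −¼ ln(0.63516) = 0.113470.
d = 0.143526 + 0.113470 = 0.256996.

0.257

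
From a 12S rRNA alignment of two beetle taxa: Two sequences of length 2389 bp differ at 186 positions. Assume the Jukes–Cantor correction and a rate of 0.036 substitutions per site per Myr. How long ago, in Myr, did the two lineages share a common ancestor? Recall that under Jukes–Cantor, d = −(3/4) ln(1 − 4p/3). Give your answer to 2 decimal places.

1.14

p = 186/2389 ≈ 0.077857.
d = −(3/4) ln(1 − 4p/3) = −0.75 ln(1 − 0.103809) = −0.75 ln(0.896191)
  = −0.75 × (-0.109602) = 0.082202 substitutions/site.
Under a molecular clock d = 2μt, so t = d/(2μ) = 0.082202 / (2 × 0.036) = 1.14 Myr.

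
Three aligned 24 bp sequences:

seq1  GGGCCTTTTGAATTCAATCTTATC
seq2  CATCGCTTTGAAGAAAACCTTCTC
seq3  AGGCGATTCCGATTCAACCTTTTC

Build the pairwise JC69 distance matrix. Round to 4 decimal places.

d(seq1,seq2) = 0.6082, d(seq1,seq3) = 0.4408, d(seq2,seq3) = 0.7083

seq1–seq2: 10/24 sites differ → p ≈ 0.416667, d = −0.75 ln(1 − 0.555556) = 0.608198 ≈ 0.6082.
seq1–seq3: 8/24 sites differ → p ≈ 0.333333, d = −0.75 ln(1 − 0.444444) = 0.440839 ≈ 0.4408.
seq2–seq3: 11/24 sites differ → p ≈ 0.458333, d = −0.75 ln(1 − 0.611111) = 0.708346 ≈ 0.7083.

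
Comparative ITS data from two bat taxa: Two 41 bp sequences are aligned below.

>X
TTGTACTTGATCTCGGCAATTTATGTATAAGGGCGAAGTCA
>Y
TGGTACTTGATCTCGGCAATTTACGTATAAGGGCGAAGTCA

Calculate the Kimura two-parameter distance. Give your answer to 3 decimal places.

Of 41 sites, 1 differences are transitions and 1 are transversions, so P = 1/41 ≈ 0.02439 and Q = 1/41 ≈ 0.02439.
Under the Kimura two-parameter model, d = −½ ln(1 − 2P − Q) − ¼ ln(1 − 2Q).
1 − 2P − Q = 0.92683, giving −½ ln(0.92683) = 0.037993.
1 − 2Q = 0.95122, giving −¼ ln(0.95122) = 0.012502.
d = 0.037993 + 0.012502 = 0.050495.

0.050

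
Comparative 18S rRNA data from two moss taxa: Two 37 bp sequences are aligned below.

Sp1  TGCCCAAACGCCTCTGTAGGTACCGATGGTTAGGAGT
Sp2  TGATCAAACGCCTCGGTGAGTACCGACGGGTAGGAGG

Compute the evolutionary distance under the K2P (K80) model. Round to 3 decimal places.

0.257

Of 37 sites, 4 differences are transitions and 4 are transversions, so P = 4/37 ≈ 0.108108 and Q = 4/37 ≈ 0.108108.
Under the Kimura two-parameter model, d = −½ ln(1 − 2P − Q) − ¼ ln(1 − 2Q).
1 − 2P − Q = 0.675676, giving −½ ln(0.675676) = 0.196021.
1 − 2Q = 0.783784, giving −¼ ln(0.783784) = 0.060905.
d = 0.196021 + 0.060905 = 0.256926.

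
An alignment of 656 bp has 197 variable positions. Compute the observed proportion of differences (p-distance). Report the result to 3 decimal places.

p = 197/656 = 0.300304… ≈ 0.300 (to 3 d.p.).

0.300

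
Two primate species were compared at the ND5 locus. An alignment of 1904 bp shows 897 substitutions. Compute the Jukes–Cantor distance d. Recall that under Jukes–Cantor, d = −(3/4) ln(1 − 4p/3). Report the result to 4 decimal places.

p = 897/1904 ≈ 0.471113.
d = −(3/4) ln(1 − 4p/3) = −0.75 ln(1 − 0.628151) = −0.75 ln(0.371849)
  = −0.75 × (-0.989267) = 0.741950 substitutions/site.

0.7420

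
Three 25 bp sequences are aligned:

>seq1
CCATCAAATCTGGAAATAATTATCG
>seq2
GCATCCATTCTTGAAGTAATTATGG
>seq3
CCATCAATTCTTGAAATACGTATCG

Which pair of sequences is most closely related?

seq1 and seq3

seq1–seq2: 6/25 differ, p = 0.240, d = 0.289.
seq1–seq3: 4/25 differ, p = 0.160, d = 0.180.
seq2–seq3: 6/25 differ, p = 0.240, d = 0.289.
The smallest distance is between seq1 and seq3.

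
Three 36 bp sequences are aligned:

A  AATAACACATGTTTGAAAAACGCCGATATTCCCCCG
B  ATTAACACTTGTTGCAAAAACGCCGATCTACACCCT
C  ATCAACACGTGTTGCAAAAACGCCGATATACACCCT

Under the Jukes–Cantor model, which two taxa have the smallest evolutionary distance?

A–B: 8/36 differ, p = 0.222, d = 0.264.
A–C: 8/36 differ, p = 0.222, d = 0.264.
B–C: 3/36 differ, p = 0.083, d = 0.088.
The smallest distance is between B and C.

B and C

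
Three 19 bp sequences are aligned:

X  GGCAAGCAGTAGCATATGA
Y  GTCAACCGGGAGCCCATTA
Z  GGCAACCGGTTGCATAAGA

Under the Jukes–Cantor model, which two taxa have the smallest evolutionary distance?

X–Y: 7/19 differ, p = 0.368, d = 0.507.
X–Z: 4/19 differ, p = 0.211, d = 0.247.
Y–Z: 7/19 differ, p = 0.368, d = 0.507.
The smallest distance is between X and Z.

X and Z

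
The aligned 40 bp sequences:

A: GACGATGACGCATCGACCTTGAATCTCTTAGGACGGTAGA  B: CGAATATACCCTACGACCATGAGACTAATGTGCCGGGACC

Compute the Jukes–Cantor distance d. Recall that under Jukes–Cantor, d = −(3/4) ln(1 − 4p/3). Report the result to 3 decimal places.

0.903

The sequences differ at 21 of 40 sites, so p = 21/40 = 0.525.
d = −(3/4) ln(1 − 4p/3) = −0.75 ln(1 − 0.7) = −0.75 ln(0.3)
  = −0.75 × (-1.203973) = 0.902980 substitutions/site.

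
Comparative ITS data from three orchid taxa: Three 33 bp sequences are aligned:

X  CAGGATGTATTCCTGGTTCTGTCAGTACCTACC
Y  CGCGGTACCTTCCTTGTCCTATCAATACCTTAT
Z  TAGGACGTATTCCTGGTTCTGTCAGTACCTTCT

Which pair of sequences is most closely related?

X–Y: 13/33 differ, p = 0.394, d = 0.559.
X–Z: 4/33 differ, p = 0.121, d = 0.132.
Y–Z: 13/33 differ, p = 0.394, d = 0.559.
The smallest distance is between X and Z.

X and Z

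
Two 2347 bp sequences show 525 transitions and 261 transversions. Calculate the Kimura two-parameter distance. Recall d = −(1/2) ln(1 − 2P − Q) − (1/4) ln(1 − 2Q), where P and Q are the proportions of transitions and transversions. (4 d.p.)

0.4718

P = 525/2347 ≈ 0.22369 and Q = 261/2347 ≈ 0.111206.
Under the Kimura two-parameter model, d = −½ ln(1 − 2P − Q) − ¼ ln(1 − 2Q).
1 − 2P − Q = 0.441414, giving −½ ln(0.441414) = 0.408886.
1 − 2Q = 0.777588, giving −¼ ln(0.777588) = 0.062890.
d = 0.408886 + 0.062890 = 0.471776.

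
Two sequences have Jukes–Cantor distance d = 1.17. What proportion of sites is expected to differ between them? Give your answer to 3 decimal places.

0.592

p = (3/4)(1 − e^(−4d/3)) = 0.75 × (1 − e^(-1.56)) = 0.75 × (1 − 0.210136) = 0.592398.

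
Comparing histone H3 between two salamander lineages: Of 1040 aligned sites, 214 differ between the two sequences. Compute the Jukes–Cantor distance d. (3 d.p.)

0.241

p = 214/1040 ≈ 0.205769.
d = −(3/4) ln(1 − 4p/3) = −0.75 ln(1 − 0.274359) = −0.75 ln(0.725641)
  = −0.75 × (-0.320700) = 0.240525 substitutions/site.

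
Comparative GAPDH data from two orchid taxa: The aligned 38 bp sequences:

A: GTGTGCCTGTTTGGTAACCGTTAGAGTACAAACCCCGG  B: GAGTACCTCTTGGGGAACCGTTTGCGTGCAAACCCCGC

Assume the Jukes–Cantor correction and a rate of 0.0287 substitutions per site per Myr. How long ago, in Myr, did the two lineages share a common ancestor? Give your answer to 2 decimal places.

4.96

The sequences differ at 9 of 38 sites (2, 5, 9, 12, 15, 23, 25, 28, 38), so p = 9/38 ≈ 0.236842.
d = −(3/4) ln(1 − 4p/3) = −0.75 ln(1 − 0.315789) = −0.75 ln(0.684211)
  = −0.75 × (-0.379489) = 0.284617 substitutions/site.
Under a molecular clock d = 2μt, so t = d/(2μ) = 0.284617 / (2 × 0.0287) = 4.96 Myr.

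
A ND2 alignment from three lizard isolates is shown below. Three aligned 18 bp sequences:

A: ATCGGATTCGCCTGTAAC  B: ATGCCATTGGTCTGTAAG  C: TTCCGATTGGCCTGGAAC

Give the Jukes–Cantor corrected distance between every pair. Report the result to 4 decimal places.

A–B: 6/18 sites differ → p ≈ 0.333333, d = −0.75 ln(1 − 0.444444) = 0.440839 ≈ 0.4408.
A–C: 4/18 sites differ → p ≈ 0.222222, d = −0.75 ln(1 − 0.296296) = 0.263548 ≈ 0.2635.
B–C: 6/18 sites differ → p ≈ 0.333333, d = −0.75 ln(1 − 0.444444) = 0.440839 ≈ 0.4408.

d(A,B) = 0.4408, d(A,C) = 0.2635, d(B,C) = 0.4408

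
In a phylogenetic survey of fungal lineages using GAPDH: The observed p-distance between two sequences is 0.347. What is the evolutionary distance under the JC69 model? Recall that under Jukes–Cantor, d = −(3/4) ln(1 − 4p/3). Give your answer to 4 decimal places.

0.4659

d = −(3/4) ln(1 − 4p/3) = −0.75 ln(1 − 0.462667) = −0.75 ln(0.537333)
  = −0.75 × (-0.621137) = 0.465853 substitutions/site.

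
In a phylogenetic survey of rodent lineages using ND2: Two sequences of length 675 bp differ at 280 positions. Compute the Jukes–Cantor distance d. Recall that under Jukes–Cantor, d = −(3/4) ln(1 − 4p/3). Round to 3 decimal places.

0.604

p = 280/675 ≈ 0.414815.
d = −(3/4) ln(1 − 4p/3) = −0.75 ln(1 − 0.553087) = −0.75 ln(0.446913)
  = −0.75 × (-0.805391) = 0.604043 substitutions/site.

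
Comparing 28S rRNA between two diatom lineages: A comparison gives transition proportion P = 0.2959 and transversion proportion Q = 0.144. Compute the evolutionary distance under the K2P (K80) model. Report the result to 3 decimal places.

Under the Kimura two-parameter model, d = −½ ln(1 − 2P − Q) − ¼ ln(1 − 2Q).
1 − 2P − Q = 0.2642, giving −½ ln(0.2642) = 0.665524.
1 − 2Q = 0.712, giving −¼ ln(0.712) = 0.084919.
d = 0.665524 + 0.084919 = 0.750443.

0.750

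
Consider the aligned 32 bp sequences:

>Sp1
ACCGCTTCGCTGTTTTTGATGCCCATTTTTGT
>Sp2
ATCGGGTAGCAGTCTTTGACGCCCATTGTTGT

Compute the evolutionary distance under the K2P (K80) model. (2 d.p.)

0.30

Of 32 sites, 3 differences are transitions and 5 are transversions, so P = 3/32 = 0.09375 and Q = 5/32 = 0.15625.
Under the Kimura two-parameter model, d = −½ ln(1 − 2P − Q) − ¼ ln(1 − 2Q).
1 − 2P − Q = 0.65625, giving −½ ln(0.65625) = 0.210607.
1 − 2Q = 0.6875, giving −¼ ln(0.6875) = 0.093673.
d = 0.210607 + 0.093673 = 0.304280.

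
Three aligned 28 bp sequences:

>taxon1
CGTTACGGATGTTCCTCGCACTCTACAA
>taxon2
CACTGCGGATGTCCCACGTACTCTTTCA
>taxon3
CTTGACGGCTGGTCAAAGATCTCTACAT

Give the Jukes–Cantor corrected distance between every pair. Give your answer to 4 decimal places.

taxon1–taxon2: 9/28 sites differ → p ≈ 0.321429, d = −0.75 ln(1 − 0.428572) = 0.419713 ≈ 0.4197.
taxon1–taxon3: 10/28 sites differ → p ≈ 0.357143, d = −0.75 ln(1 − 0.476191) = 0.484971 ≈ 0.4850.
taxon2–taxon3: 15/28 sites differ → p ≈ 0.535714, d = −0.75 ln(1 − 0.714285) = 0.939570 ≈ 0.9396.

d(taxon1,taxon2) = 0.4197, d(taxon1,taxon3) = 0.4850, d(taxon2,taxon3) = 0.9396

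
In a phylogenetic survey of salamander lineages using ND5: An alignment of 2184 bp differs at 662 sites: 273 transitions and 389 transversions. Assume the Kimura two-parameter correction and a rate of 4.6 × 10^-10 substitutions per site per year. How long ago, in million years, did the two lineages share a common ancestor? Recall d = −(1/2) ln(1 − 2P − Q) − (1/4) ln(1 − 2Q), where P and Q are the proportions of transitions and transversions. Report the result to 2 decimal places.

423.38

P = 273/2184 = 0.125 and Q = 389/2184 ≈ 0.178114.
Under the Kimura two-parameter model, d = −½ ln(1 − 2P − Q) − ¼ ln(1 − 2Q).
1 − 2P − Q = 0.571886, giving −½ ln(0.571886) = 0.279408.
1 − 2Q = 0.643772, giving −¼ ln(0.643772) = 0.110103.
d = 0.279408 + 0.110103 = 0.389511.
Under a molecular clock d = 2μt, so t = d/(2μ) = 0.389511 / (2 × 4.6 × 10^-10) = 423.38 million years.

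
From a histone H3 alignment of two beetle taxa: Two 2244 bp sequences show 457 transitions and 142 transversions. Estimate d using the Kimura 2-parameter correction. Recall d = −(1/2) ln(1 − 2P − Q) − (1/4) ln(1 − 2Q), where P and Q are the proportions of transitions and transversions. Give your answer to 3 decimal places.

P = 457/2244 ≈ 0.203654 and Q = 142/2244 ≈ 0.06328.
Under the Kimura two-parameter model, d = −½ ln(1 − 2P − Q) − ¼ ln(1 − 2Q).
1 − 2P − Q = 0.529412, giving −½ ln(0.529412) = 0.317994.
1 − 2Q = 0.87344, giving −¼ ln(0.87344) = 0.033829.
d = 0.317994 + 0.033829 = 0.351823.

0.352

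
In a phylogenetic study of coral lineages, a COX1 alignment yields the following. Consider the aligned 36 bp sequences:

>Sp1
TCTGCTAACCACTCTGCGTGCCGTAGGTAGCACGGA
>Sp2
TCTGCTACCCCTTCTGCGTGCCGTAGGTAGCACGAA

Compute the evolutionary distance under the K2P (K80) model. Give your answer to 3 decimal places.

Of 36 sites, 2 differences are transitions and 2 are transversions, so P = 2/36 ≈ 0.055556 and Q = 2/36 ≈ 0.055556.
Under the Kimura two-parameter model, d = −½ ln(1 − 2P − Q) − ¼ ln(1 − 2Q).
1 − 2P − Q = 0.833332, giving −½ ln(0.833332) = 0.091162.
1 − 2Q = 0.888888, giving −¼ ln(0.888888) = 0.029446.
d = 0.091162 + 0.029446 = 0.120608.

0.121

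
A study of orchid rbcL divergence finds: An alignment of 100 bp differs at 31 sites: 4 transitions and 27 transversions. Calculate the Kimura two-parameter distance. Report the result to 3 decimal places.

P = 4/100 = 0.04 and Q = 27/100 = 0.27.
Under the Kimura two-parameter model, d = −½ ln(1 − 2P − Q) − ¼ ln(1 − 2Q).
1 − 2P − Q = 0.65, giving −½ ln(0.65) = 0.215391.
1 − 2Q = 0.46, giving −¼ ln(0.46) = 0.194132.
d = 0.215391 + 0.194132 = 0.409523.

0.410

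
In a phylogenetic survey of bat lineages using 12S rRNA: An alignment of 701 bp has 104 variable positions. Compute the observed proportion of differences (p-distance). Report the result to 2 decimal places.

0.15

p = 104/701 = 0.148359… ≈ 0.15 (to 2 d.p.).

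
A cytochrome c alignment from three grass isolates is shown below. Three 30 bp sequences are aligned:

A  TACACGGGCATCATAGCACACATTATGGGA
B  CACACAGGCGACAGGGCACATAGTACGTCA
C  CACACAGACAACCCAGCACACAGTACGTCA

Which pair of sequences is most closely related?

A–B: 11/30 differ, p = 0.367, d = 0.503.
A–C: 10/30 differ, p = 0.333, d = 0.441.
B–C: 6/30 differ, p = 0.200, d = 0.233.
The smallest distance is between B and C.

B and C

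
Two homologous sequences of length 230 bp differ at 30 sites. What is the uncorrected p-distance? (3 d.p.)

p = 30/230 = 0.130434… ≈ 0.130 (to 3 d.p.).

0.130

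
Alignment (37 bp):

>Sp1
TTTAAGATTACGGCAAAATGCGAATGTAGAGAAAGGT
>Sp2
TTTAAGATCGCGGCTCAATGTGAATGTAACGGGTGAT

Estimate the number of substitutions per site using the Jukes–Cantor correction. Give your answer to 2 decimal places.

0.38

The sequences differ at 11 of 37 sites, so p = 11/37 ≈ 0.297297.
d = −(3/4) ln(1 − 4p/3) = −0.75 ln(1 − 0.396396) = −0.75 ln(0.603604)
  = −0.75 × (-0.504837) = 0.378628 substitutions/site.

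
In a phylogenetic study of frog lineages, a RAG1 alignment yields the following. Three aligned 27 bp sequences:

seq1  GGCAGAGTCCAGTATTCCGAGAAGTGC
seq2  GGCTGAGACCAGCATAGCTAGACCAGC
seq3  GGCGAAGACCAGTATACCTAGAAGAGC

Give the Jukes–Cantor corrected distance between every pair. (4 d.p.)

d(seq1,seq2) = 0.4408, d(seq1,seq3) = 0.2635, d(seq2,seq3) = 0.2635

seq1–seq2: 9/27 sites differ → p ≈ 0.333333, d = −0.75 ln(1 − 0.444444) = 0.440839 ≈ 0.4408.
seq1–seq3: 6/27 sites differ → p ≈ 0.222222, d = −0.75 ln(1 − 0.296296) = 0.263548 ≈ 0.2635.
seq2–seq3: 6/27 sites differ → p ≈ 0.222222, d = −0.75 ln(1 − 0.296296) = 0.263548 ≈ 0.2635.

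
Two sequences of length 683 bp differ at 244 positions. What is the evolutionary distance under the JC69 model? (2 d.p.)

0.49

p = 244/683 ≈ 0.357247.
d = −(3/4) ln(1 − 4p/3) = −0.75 ln(1 − 0.476329) = −0.75 ln(0.523671)
  = −0.75 × (-0.646892) = 0.485169 substitutions/site.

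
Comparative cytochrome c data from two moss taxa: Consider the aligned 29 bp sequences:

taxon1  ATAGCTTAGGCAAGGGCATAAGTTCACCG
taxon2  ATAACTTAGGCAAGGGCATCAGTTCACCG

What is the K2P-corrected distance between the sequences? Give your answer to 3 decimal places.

0.072

Of 29 sites, 1 differences are transitions and 1 are transversions, so P = 1/29 ≈ 0.034483 and Q = 1/29 ≈ 0.034483.
Under the Kimura two-parameter model, d = −½ ln(1 − 2P − Q) − ¼ ln(1 − 2Q).
1 − 2P − Q = 0.896551, giving −½ ln(0.896551) = 0.054600.
1 − 2Q = 0.931034, giving −¼ ln(0.931034) = 0.017865.
d = 0.054600 + 0.017865 = 0.072465.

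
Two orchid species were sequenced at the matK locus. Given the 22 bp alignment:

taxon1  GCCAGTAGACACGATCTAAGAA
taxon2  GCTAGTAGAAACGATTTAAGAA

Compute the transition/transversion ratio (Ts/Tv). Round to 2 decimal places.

Transitions are A↔G and C↔T; transversions are all other mismatches.
Transitions: 2. Transversions: 1.
R = 2/1 = 2.00.

2.00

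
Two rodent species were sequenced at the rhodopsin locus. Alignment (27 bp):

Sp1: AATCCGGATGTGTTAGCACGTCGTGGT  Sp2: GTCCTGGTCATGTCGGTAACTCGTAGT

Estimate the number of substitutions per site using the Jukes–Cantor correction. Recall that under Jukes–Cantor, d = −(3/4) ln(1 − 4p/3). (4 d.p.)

0.7704

The sequences differ at 13 of 27 sites, so p = 13/27 ≈ 0.481481.
d = −(3/4) ln(1 − 4p/3) = −0.75 ln(1 − 0.641975) = −0.75 ln(0.358025)
  = −0.75 × (-1.027152) = 0.770364 substitutions/site.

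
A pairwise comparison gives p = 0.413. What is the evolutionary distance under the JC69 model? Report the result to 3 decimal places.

d = −(3/4) ln(1 − 4p/3) = −0.75 ln(1 − 0.550667) = −0.75 ln(0.449333)
  = −0.75 × (-0.799991) = 0.599993 substitutions/site.

0.600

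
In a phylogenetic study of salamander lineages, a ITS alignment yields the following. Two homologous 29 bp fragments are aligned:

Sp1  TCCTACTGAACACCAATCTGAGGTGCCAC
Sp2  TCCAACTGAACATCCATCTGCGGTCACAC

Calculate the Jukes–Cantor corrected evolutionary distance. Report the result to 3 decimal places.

The sequences differ at 6 of 29 sites (4, 13, 15, 21, 25, 26), so p = 6/29 ≈ 0.206897.
d = −(3/4) ln(1 − 4p/3) = −0.75 ln(1 − 0.275863) = −0.75 ln(0.724137)
  = −0.75 × (-0.322775) = 0.242081 substitutions/site.

0.242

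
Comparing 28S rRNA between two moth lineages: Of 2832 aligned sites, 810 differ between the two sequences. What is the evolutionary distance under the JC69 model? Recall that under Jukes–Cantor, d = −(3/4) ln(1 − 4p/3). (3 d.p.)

p = 810/2832 ≈ 0.286017.
d = −(3/4) ln(1 − 4p/3) = −0.75 ln(1 − 0.381356) = −0.75 ln(0.618644)
  = −0.75 × (-0.480225) = 0.360169 substitutions/site.

0.360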